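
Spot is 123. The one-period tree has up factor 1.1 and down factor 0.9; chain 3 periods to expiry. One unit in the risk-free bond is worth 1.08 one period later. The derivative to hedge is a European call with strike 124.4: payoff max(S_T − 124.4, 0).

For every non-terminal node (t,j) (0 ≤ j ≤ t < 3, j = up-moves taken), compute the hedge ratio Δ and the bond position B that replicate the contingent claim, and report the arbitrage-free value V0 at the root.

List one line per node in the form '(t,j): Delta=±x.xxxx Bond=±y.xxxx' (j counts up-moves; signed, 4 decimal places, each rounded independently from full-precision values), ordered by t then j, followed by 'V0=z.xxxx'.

Since d<R<u, set p* = (R−d)/(u−d) = 0.9000; price each node as the discounted p*-expectation of its children.
Payoff layer (t=3): V(3,0)=0.0000, V(3,1)=0.0000, V(3,2)=9.5470, V(3,3)=39.3130
  t=2,j=0: stock 99.6300 → up 109.5930 (V=0.0000), down 89.6670 (V=0.0000). Price 0.0000; hedge Δ=0.0000, bond B=0.0000.
  t=2,j=1: stock 121.7700 → up 133.9470 (V=9.5470), down 109.5930 (V=0.0000). Price 7.9558; hedge Δ=0.3920, bond B=-39.7792.
  t=2,j=2: stock 148.8300 → up 163.7130 (V=39.3130), down 133.9470 (V=9.5470). Price 33.6448; hedge Δ=1.0000, bond B=-115.1852.
  t=1,j=0: stock 110.7000 → up 121.7700 (V=7.9558), down 99.6300 (V=0.0000). Price 6.6299; hedge Δ=0.3593, bond B=-33.1493.
  t=1,j=1: stock 135.3000 → up 148.8300 (V=33.6448), down 121.7700 (V=7.9558). Price 28.7740; hedge Δ=0.9493, bond B=-99.6709.
  t=0,j=0: stock 123.0000 → up 135.3000 (V=28.7740), down 110.7000 (V=6.6299). Price 24.5922; hedge Δ=0.9002, bond B=-86.1285.
Check: Δ(0,0)·S0 + B(0,0) = 24.5922 = V0.

(0,0): Delta=0.9002 Bond=-86.1285
(1,0): Delta=0.3593 Bond=-33.1493
(1,1): Delta=0.9493 Bond=-99.6709
(2,0): Delta=0.0000 Bond=0.0000
(2,1): Delta=0.3920 Bond=-39.7792
(2,2): Delta=1.0000 Bond=-115.1852
V0=24.5922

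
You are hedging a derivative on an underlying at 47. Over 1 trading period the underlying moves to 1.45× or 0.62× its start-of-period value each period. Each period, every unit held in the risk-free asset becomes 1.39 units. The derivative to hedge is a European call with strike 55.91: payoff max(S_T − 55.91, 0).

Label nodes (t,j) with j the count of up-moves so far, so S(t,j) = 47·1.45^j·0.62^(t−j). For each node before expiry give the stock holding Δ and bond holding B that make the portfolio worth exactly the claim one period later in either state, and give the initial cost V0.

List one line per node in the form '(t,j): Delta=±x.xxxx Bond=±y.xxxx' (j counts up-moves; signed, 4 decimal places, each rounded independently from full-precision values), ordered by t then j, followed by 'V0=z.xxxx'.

(0,0): Delta=0.3138 Bond=-6.5778
V0=8.1692

Under the risk-neutral measure, an up-move has probability p* = (R−d)/(u−d) = 0.9277 and values discount at R = 1.39.
At expiry t=1: V(1,0)=0.0000, V(1,1)=12.2400
Node (0,0) S=47.0000: V=(p*·12.2400+(1−p*)·0.0000)/1.39=8.1692; Δ=(12.2400−0.0000)/(68.1500−29.1400)=0.3138; B=V−Δ·S=-6.5778
Self-financing check: at every node Δ·S+B equals the discounted successor values.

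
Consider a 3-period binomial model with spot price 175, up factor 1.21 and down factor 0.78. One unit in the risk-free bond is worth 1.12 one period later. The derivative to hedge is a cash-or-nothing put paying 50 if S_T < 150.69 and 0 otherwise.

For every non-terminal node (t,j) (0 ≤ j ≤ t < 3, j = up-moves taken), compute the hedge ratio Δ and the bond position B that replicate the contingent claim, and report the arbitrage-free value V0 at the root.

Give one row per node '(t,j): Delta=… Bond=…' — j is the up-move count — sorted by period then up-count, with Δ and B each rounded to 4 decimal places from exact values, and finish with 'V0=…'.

(0,0): Delta=-0.1753 Bond=34.7063
(1,0): Delta=-0.6014 Bond=97.0300
(1,1): Delta=-0.1026 Bond=23.4760
(2,0): Delta=0.0000 Bond=44.6429
(2,1): Delta=-0.7040 Bond=125.6229
(2,2): Delta=0.0000 Bond=0.0000
V0=4.0246

Risk-neutral probability p* = (R−d)/(u−d) = (1.12−0.78)/(1.21−0.78) = 0.7907.
Terminal payoffs: V(3,0)=50.0000, V(3,1)=50.0000, V(3,2)=0.0000, V(3,3)=0.0000
Node (2,0) S=106.4700: V=(p*·50.0000+(1−p*)·50.0000)/1.12=44.6429; Δ=(50.0000−50.0000)/(128.8287−83.0466)=0.0000; B=V−Δ·S=44.6429
Node (2,1) S=165.1650: V=(p*·0.0000+(1−p*)·50.0000)/1.12=9.3439; Δ=(0.0000−50.0000)/(199.8496−128.8287)=-0.7040; B=V−Δ·S=125.6229
Node (2,2) S=256.2175: V=(p*·0.0000+(1−p*)·0.0000)/1.12=0.0000; Δ=(0.0000−0.0000)/(310.0232−199.8496)=0.0000; B=V−Δ·S=0.0000
Node (1,0) S=136.5000: V=(p*·9.3439+(1−p*)·44.6429)/1.12=14.9393; Δ=(9.3439−44.6429)/(165.1650−106.4700)=-0.6014; B=V−Δ·S=97.0300
Node (1,1) S=211.7500: V=(p*·0.0000+(1−p*)·9.3439)/1.12=1.7462; Δ=(0.0000−9.3439)/(256.2175−165.1650)=-0.1026; B=V−Δ·S=23.4760
Node (0,0) S=175.0000: V=(p*·1.7462+(1−p*)·14.9393)/1.12=4.0246; Δ=(1.7462−14.9393)/(211.7500−136.5000)=-0.1753; B=V−Δ·S=34.7063
Root portfolio cost Δ·175+B reproduces V0=4.0246.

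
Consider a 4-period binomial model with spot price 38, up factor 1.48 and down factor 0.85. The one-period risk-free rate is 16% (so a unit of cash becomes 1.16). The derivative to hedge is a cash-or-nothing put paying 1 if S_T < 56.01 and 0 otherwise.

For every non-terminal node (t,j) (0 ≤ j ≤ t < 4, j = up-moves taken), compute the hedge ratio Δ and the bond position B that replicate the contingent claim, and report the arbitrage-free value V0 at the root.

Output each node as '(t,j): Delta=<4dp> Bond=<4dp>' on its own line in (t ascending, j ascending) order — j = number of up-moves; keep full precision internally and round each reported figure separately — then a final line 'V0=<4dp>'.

(0,0): Delta=-0.0102 Bond=0.5665
(1,0): Delta=-0.0183 Bond=0.9176
(1,1): Delta=-0.0054 Bond=0.3883
(2,0): Delta=-0.0245 Bond=1.2365
(2,1): Delta=-0.0145 Bond=0.8868
(2,2): Delta=0.0000 Bond=0.0000
(3,0): Delta=0.0000 Bond=0.8621
(3,1): Delta=-0.0391 Bond=2.0252
(3,2): Delta=0.0000 Bond=0.0000
(3,3): Delta=0.0000 Bond=0.0000
V0=0.1792

Risk-neutral probability p* = (R−d)/(u−d) = (1.16−0.85)/(1.48−0.85) = 0.4921.
Terminal values V(4,·): V(4,0)=1.0000, V(4,1)=1.0000, V(4,2)=0.0000, V(4,3)=0.0000, V(4,4)=0.0000
(3,0): S=23.3367. Δ = (V_up−V_dn)/(S_up−S_dn) = (1.0000−1.0000)/(34.5384−19.8362) = 0.0000. V = [p*·1.0000 + (1−p*)·1.0000]/1.16 = 0.8621. B = V − Δ·S = 0.8621.
(3,1): S=40.6334. Δ = (V_up−V_dn)/(S_up−S_dn) = (0.0000−1.0000)/(60.1374−34.5384) = -0.0391. V = [p*·0.0000 + (1−p*)·1.0000]/1.16 = 0.4379. B = V − Δ·S = 2.0252.
(3,2): S=70.7499. Δ = (V_up−V_dn)/(S_up−S_dn) = (0.0000−0.0000)/(104.7099−60.1374) = 0.0000. V = [p*·0.0000 + (1−p*)·0.0000]/1.16 = 0.0000. B = V − Δ·S = 0.0000.
(3,3): S=123.1881. Δ = (V_up−V_dn)/(S_up−S_dn) = (0.0000−0.0000)/(182.3184−104.7099) = 0.0000. V = [p*·0.0000 + (1−p*)·0.0000]/1.16 = 0.0000. B = V − Δ·S = 0.0000.
(2,0): S=27.4550. Δ = (V_up−V_dn)/(S_up−S_dn) = (0.4379−0.8621)/(40.6334−23.3367) = -0.0245. V = [p*·0.4379 + (1−p*)·0.8621]/1.16 = 0.5632. B = V − Δ·S = 1.2365.
(2,1): S=47.8040. Δ = (V_up−V_dn)/(S_up−S_dn) = (0.0000−0.4379)/(70.7499−40.6334) = -0.0145. V = [p*·0.0000 + (1−p*)·0.4379]/1.16 = 0.1917. B = V − Δ·S = 0.8868.
(2,2): S=83.2352. Δ = (V_up−V_dn)/(S_up−S_dn) = (0.0000−0.0000)/(123.1881−70.7499) = 0.0000. V = [p*·0.0000 + (1−p*)·0.0000]/1.16 = 0.0000. B = V − Δ·S = 0.0000.
(1,0): S=32.3000. Δ = (V_up−V_dn)/(S_up−S_dn) = (0.1917−0.5632)/(47.8040−27.4550) = -0.0183. V = [p*·0.1917 + (1−p*)·0.5632]/1.16 = 0.3280. B = V − Δ·S = 0.9176.
(1,1): S=56.2400. Δ = (V_up−V_dn)/(S_up−S_dn) = (0.0000−0.1917)/(83.2352−47.8040) = -0.0054. V = [p*·0.0000 + (1−p*)·0.1917]/1.16 = 0.0840. B = V − Δ·S = 0.3883.
(0,0): S=38.0000. Δ = (V_up−V_dn)/(S_up−S_dn) = (0.0840−0.3280)/(56.2400−32.3000) = -0.0102. V = [p*·0.0840 + (1−p*)·0.3280]/1.16 = 0.1792. B = V − Δ·S = 0.5665.
Check: Δ(0,0)·S0 + B(0,0) = 0.1792 = V0.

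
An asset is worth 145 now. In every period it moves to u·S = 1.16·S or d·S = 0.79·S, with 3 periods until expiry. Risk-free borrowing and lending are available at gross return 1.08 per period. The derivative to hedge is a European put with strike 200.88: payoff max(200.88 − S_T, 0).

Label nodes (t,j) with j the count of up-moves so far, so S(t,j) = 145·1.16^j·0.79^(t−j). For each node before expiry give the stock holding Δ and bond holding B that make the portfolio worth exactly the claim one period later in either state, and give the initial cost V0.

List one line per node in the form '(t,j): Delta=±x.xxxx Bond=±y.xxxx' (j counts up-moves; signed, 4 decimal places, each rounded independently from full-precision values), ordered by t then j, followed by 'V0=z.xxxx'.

Under the risk-neutral measure, an up-move has probability p* = (R−d)/(u−d) = 0.7838 and values discount at R = 1.08.
Terminal values V(3,·): V(3,0)=129.3893, V(3,1)=95.9064, V(3,2)=46.7415, V(3,3)=0.0000
(2,0): S=90.4945. Δ = (V_up−V_dn)/(S_up−S_dn) = (95.9064−129.3893)/(104.9736−71.4907) = -1.0000. V = [p*·95.9064 + (1−p*)·129.3893]/1.08 = 95.5055. B = V − Δ·S = 186.0000.
(2,1): S=132.8780. Δ = (V_up−V_dn)/(S_up−S_dn) = (46.7415−95.9064)/(154.1385−104.9736) = -1.0000. V = [p*·46.7415 + (1−p*)·95.9064]/1.08 = 53.1220. B = V − Δ·S = 186.0000.
(2,2): S=195.1120. Δ = (V_up−V_dn)/(S_up−S_dn) = (0.0000−46.7415)/(226.3299−154.1385) = -0.6475. V = [p*·0.0000 + (1−p*)·46.7415]/1.08 = 9.3577. B = V − Δ·S = 135.6861.
(1,0): S=114.5500. Δ = (V_up−V_dn)/(S_up−S_dn) = (53.1220−95.5055)/(132.8780−90.4945) = -1.0000. V = [p*·53.1220 + (1−p*)·95.5055]/1.08 = 57.6722. B = V − Δ·S = 172.2222.
(1,1): S=168.2000. Δ = (V_up−V_dn)/(S_up−S_dn) = (9.3577−53.1220)/(195.1120−132.8780) = -0.7032. V = [p*·9.3577 + (1−p*)·53.1220]/1.08 = 17.4261. B = V − Δ·S = 135.7081.
(0,0): S=145.0000. Δ = (V_up−V_dn)/(S_up−S_dn) = (17.4261−57.6722)/(168.2000−114.5500) = -0.7502. V = [p*·17.4261 + (1−p*)·57.6722]/1.08 = 24.1926. B = V − Δ·S = 132.9658.
The time-0 hedge costs 24.1926, which is the no-arbitrage price.

(0,0): Delta=-0.7502 Bond=132.9658
(1,0): Delta=-1.0000 Bond=172.2222
(1,1): Delta=-0.7032 Bond=135.7081
(2,0): Delta=-1.0000 Bond=186.0000
(2,1): Delta=-1.0000 Bond=186.0000
(2,2): Delta=-0.6475 Bond=135.6861
V0=24.1926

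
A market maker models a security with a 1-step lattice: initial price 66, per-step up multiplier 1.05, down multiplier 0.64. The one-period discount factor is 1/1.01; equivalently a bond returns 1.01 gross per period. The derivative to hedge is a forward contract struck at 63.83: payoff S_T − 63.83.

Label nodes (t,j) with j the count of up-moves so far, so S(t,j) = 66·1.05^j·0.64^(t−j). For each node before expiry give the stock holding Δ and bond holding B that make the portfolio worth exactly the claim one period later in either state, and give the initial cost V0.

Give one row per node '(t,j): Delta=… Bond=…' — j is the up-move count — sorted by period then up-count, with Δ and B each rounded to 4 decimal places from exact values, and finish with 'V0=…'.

(0,0): Delta=1.0000 Bond=-63.1980
V0=2.8020

Since d<R<u, set p* = (R−d)/(u−d) = 0.9024; price each node as the discounted p*-expectation of its children.
At expiry t=1: V(1,0)=-21.5900, V(1,1)=5.4700
(0,0): S=66.0000. Δ = (V_up−V_dn)/(S_up−S_dn) = (5.4700−-21.5900)/(69.3000−42.2400) = 1.0000. V = [p*·5.4700 + (1−p*)·-21.5900]/1.01 = 2.8020. B = V − Δ·S = -63.1980.
Check: Δ(0,0)·S0 + B(0,0) = 2.8020 = V0.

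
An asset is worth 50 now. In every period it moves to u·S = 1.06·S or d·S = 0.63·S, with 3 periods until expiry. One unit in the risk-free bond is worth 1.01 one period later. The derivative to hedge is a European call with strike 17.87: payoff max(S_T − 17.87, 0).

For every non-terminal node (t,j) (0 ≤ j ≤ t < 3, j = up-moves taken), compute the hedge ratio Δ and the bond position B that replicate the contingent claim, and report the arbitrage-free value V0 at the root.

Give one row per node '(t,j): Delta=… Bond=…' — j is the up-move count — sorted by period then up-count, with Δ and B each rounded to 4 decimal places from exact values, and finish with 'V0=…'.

Risk-neutral probability p* = (R−d)/(u−d) = (1.01−0.63)/(1.06−0.63) = 0.8837.
At expiry t=3: V(3,0)=0.0000, V(3,1)=3.1657, V(3,2)=17.5234, V(3,3)=41.6808
(2,0): S=19.8450. Δ = (V_up−V_dn)/(S_up−S_dn) = (3.1657−0.0000)/(21.0357−12.5024) = 0.3710. V = [p*·3.1657 + (1−p*)·0.0000]/1.01 = 2.7699. B = V − Δ·S = -4.5922.
(2,1): S=33.3900. Δ = (V_up−V_dn)/(S_up−S_dn) = (17.5234−3.1657)/(35.3934−21.0357) = 1.0000. V = [p*·17.5234 + (1−p*)·3.1657]/1.01 = 15.6969. B = V − Δ·S = -17.6931.
(2,2): S=56.1800. Δ = (V_up−V_dn)/(S_up−S_dn) = (41.6808−17.5234)/(59.5508−35.3934) = 1.0000. V = [p*·41.6808 + (1−p*)·17.5234]/1.01 = 38.4869. B = V − Δ·S = -17.6931.
(1,0): S=31.5000. Δ = (V_up−V_dn)/(S_up−S_dn) = (15.6969−2.7699)/(33.3900−19.8450) = 0.9544. V = [p*·15.6969 + (1−p*)·2.7699]/1.01 = 14.0533. B = V − Δ·S = -16.0096.
(1,1): S=53.0000. Δ = (V_up−V_dn)/(S_up−S_dn) = (38.4869−15.6969)/(56.1800−33.3900) = 1.0000. V = [p*·38.4869 + (1−p*)·15.6969]/1.01 = 35.4821. B = V − Δ·S = -17.5179.
(0,0): S=50.0000. Δ = (V_up−V_dn)/(S_up−S_dn) = (35.4821−14.0533)/(53.0000−31.5000) = 0.9967. V = [p*·35.4821 + (1−p*)·14.0533]/1.01 = 32.6637. B = V − Δ·S = -17.1708.
Check: Δ(0,0)·S0 + B(0,0) = 32.6637 = V0.

(0,0): Delta=0.9967 Bond=-17.1708
(1,0): Delta=0.9544 Bond=-16.0096
(1,1): Delta=1.0000 Bond=-17.5179
(2,0): Delta=0.3710 Bond=-4.5922
(2,1): Delta=1.0000 Bond=-17.6931
(2,2): Delta=1.0000 Bond=-17.6931
V0=32.6637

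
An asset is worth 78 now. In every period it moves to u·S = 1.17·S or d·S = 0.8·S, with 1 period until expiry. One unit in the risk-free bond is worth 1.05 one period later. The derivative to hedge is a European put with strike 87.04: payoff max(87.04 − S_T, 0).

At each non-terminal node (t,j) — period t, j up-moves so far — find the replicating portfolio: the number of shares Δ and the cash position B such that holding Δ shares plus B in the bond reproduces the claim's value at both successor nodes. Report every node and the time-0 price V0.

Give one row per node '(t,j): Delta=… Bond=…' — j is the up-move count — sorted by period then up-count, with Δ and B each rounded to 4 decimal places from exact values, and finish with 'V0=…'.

(0,0): Delta=-0.8538 Bond=74.2054
V0=7.6108

Since d<R<u, set p* = (R−d)/(u−d) = 0.6757; price each node as the discounted p*-expectation of its children.
Payoff layer (t=1): V(1,0)=24.6400, V(1,1)=0.0000
(0,0): S=78.0000. Δ = (V_up−V_dn)/(S_up−S_dn) = (0.0000−24.6400)/(91.2600−62.4000) = -0.8538. V = [p*·0.0000 + (1−p*)·24.6400]/1.05 = 7.6108. B = V − Δ·S = 74.2054.
Check: Δ(0,0)·S0 + B(0,0) = 7.6108 = V0.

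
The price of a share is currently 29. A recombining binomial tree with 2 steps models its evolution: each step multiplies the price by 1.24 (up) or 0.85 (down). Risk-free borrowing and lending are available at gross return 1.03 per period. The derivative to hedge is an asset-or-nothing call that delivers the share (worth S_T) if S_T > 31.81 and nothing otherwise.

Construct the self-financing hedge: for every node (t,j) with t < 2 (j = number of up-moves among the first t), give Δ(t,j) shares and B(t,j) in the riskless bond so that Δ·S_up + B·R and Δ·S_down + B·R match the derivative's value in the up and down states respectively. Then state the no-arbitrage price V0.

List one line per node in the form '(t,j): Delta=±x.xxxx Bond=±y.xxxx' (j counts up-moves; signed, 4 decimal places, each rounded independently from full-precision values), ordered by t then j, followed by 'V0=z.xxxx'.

Under the risk-neutral measure, an up-move has probability p* = (R−d)/(u−d) = 0.4615 and values discount at R = 1.03.
Terminal values V(2,·): V(2,0)=0.0000, V(2,1)=0.0000, V(2,2)=44.5904
Node (1,0) S=24.6500: V=(p*·0.0000+(1−p*)·0.0000)/1.03=0.0000; Δ=(0.0000−0.0000)/(30.5660−20.9525)=0.0000; B=V−Δ·S=0.0000
Node (1,1) S=35.9600: V=(p*·44.5904+(1−p*)·0.0000)/1.03=19.9808; Δ=(44.5904−0.0000)/(44.5904−30.5660)=3.1795; B=V−Δ·S=-94.3536
Node (0,0) S=29.0000: V=(p*·19.9808+(1−p*)·0.0000)/1.03=8.9533; Δ=(19.9808−0.0000)/(35.9600−24.6500)=1.7666; B=V−Δ·S=-42.2794
Check: Δ(0,0)·S0 + B(0,0) = 8.9533 = V0.

(0,0): Delta=1.7666 Bond=-42.2794
(1,0): Delta=0.0000 Bond=0.0000
(1,1): Delta=3.1795 Bond=-94.3536
V0=8.9533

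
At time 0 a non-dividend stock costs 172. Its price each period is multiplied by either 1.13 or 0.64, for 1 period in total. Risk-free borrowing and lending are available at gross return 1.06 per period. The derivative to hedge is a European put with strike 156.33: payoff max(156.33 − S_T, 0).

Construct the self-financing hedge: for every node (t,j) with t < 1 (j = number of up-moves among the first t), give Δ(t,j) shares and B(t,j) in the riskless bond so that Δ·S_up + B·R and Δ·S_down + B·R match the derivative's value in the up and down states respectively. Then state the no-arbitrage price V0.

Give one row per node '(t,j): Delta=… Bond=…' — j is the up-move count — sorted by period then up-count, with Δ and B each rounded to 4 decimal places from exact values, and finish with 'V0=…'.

(0,0): Delta=-0.5488 Bond=100.6209
V0=6.2332

Since d<R<u, set p* = (R−d)/(u−d) = 0.8571; price each node as the discounted p*-expectation of its children.
Terminal values V(1,·): V(1,0)=46.2500, V(1,1)=0.0000
  t=0,j=0: stock 172.0000 → up 194.3600 (V=0.0000), down 110.0800 (V=46.2500). Price 6.2332; hedge Δ=-0.5488, bond B=100.6209.
Self-financing check: at every node Δ·S+B equals the discounted successor values.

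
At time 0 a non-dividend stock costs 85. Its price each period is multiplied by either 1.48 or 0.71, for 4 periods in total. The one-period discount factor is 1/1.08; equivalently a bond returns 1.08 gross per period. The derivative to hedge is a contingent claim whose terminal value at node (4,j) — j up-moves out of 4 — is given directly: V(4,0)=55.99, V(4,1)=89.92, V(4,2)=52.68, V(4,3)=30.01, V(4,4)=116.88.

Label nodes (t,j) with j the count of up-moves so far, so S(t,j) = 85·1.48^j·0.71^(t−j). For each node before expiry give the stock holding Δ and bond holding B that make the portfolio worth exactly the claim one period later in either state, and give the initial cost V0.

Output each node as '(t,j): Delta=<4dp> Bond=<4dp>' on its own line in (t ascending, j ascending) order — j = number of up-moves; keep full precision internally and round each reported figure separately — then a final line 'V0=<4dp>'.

(0,0): Delta=-0.1001 Bond=53.4534
(1,0): Delta=-0.2707 Bond=68.0249
(1,1): Delta=-0.0116 Bond=46.5998
(2,0): Delta=-0.0075 Bond=62.1928
(2,1): Delta=-0.4071 Bond=85.6550
(2,2): Delta=0.1935 Bond=12.1361
(3,0): Delta=1.4484 Bond=22.8740
(3,1): Delta=-0.7626 Bond=115.0539
(3,2): Delta=-0.2227 Bond=68.1329
(3,3): Delta=0.4094 Bond=-46.3805
V0=44.9483

Risk-neutral probability p* = (R−d)/(u−d) = (1.08−0.71)/(1.48−0.71) = 0.4805.
Terminal values V(4,·): V(4,0)=55.9900, V(4,1)=89.9200, V(4,2)=52.6800, V(4,3)=30.0100, V(4,4)=116.8800
Node (3,0) S=30.4224: V=(p*·89.9200+(1−p*)·55.9900)/1.08=66.9389; Δ=(89.9200−55.9900)/(45.0252−21.5999)=1.4484; B=V−Δ·S=22.8740
Node (3,1) S=63.4158: V=(p*·52.6800+(1−p*)·89.9200)/1.08=66.6902; Δ=(52.6800−89.9200)/(93.8554−45.0252)=-0.7626; B=V−Δ·S=115.0539
Node (3,2) S=132.1906: V=(p*·30.0100+(1−p*)·52.6800)/1.08=38.6913; Δ=(30.0100−52.6800)/(195.6421−93.8554)=-0.2227; B=V−Δ·S=68.1329
Node (3,3) S=275.5523: V=(p*·116.8800+(1−p*)·30.0100)/1.08=66.4377; Δ=(116.8800−30.0100)/(407.8174−195.6421)=0.4094; B=V−Δ·S=-46.3805
Node (2,0) S=42.8485: V=(p*·66.6902+(1−p*)·66.9389)/1.08=61.8698; Δ=(66.6902−66.9389)/(63.4158−30.4224)=-0.0075; B=V−Δ·S=62.1928
Node (2,1) S=89.3180: V=(p*·38.6913+(1−p*)·66.6902)/1.08=49.2928; Δ=(38.6913−66.6902)/(132.1906−63.4158)=-0.4071; B=V−Δ·S=85.6550
Node (2,2) S=186.1840: V=(p*·66.4377+(1−p*)·38.6913)/1.08=48.1704; Δ=(66.4377−38.6913)/(275.5523−132.1906)=0.1935; B=V−Δ·S=12.1361
Node (1,0) S=60.3500: V=(p*·49.2928+(1−p*)·61.8698)/1.08=51.6910; Δ=(49.2928−61.8698)/(89.3180−42.8485)=-0.2707; B=V−Δ·S=68.0249
Node (1,1) S=125.8000: V=(p*·48.1704+(1−p*)·49.2928)/1.08=45.1421; Δ=(48.1704−49.2928)/(186.1840−89.3180)=-0.0116; B=V−Δ·S=46.5998
Node (0,0) S=85.0000: V=(p*·45.1421+(1−p*)·51.6910)/1.08=44.9483; Δ=(45.1421−51.6910)/(125.8000−60.3500)=-0.1001; B=V−Δ·S=53.4534
Self-financing check: at every node Δ·S+B equals the discounted successor values.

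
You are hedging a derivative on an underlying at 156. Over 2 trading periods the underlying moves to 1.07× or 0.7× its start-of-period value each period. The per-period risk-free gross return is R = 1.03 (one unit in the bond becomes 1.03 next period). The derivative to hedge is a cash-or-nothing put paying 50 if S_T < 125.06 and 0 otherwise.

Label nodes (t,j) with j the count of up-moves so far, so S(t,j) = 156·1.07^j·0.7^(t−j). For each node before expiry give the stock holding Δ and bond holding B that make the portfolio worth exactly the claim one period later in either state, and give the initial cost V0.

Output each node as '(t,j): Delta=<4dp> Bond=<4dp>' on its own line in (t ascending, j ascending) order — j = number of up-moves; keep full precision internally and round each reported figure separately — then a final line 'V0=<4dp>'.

Risk-neutral probability p* = (R−d)/(u−d) = (1.03−0.7)/(1.07−0.7) = 0.8919.
Payoff layer (t=2): V(2,0)=50.0000, V(2,1)=50.0000, V(2,2)=0.0000
Node (1,0) S=109.2000: V=(p*·50.0000+(1−p*)·50.0000)/1.03=48.5437; Δ=(50.0000−50.0000)/(116.8440−76.4400)=0.0000; B=V−Δ·S=48.5437
Node (1,1) S=166.9200: V=(p*·0.0000+(1−p*)·50.0000)/1.03=5.2480; Δ=(0.0000−50.0000)/(178.6044−116.8440)=-0.8096; B=V−Δ·S=140.3831
Node (0,0) S=156.0000: V=(p*·5.2480+(1−p*)·48.5437)/1.03=9.6394; Δ=(5.2480−48.5437)/(166.9200−109.2000)=-0.7501; B=V−Δ·S=126.6549
Self-financing check: at every node Δ·S+B equals the discounted successor values.

(0,0): Delta=-0.7501 Bond=126.6549
(1,0): Delta=0.0000 Bond=48.5437
(1,1): Delta=-0.8096 Bond=140.3831
V0=9.6394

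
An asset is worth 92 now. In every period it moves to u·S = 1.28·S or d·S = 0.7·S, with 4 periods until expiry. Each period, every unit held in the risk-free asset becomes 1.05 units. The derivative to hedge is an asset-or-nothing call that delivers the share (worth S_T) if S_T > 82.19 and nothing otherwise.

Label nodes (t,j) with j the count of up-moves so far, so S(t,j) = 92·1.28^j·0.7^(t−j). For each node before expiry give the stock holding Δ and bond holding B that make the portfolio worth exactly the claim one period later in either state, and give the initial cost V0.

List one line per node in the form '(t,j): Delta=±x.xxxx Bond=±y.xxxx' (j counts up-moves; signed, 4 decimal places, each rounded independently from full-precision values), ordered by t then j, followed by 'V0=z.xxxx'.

(0,0): Delta=1.3453 Bond=-58.0938
(1,0): Delta=1.1943 Bond=-51.2741
(1,1): Delta=1.3995 Bond=-67.3888
(2,0): Delta=0.0000 Bond=0.0000
(2,1): Delta=1.6235 Bond=-89.2169
(2,2): Delta=1.3191 Bond=-58.6283
(3,0): Delta=0.0000 Bond=0.0000
(3,1): Delta=0.0000 Bond=0.0000
(3,2): Delta=2.2069 Bond=-155.2375
(3,3): Delta=1.0000 Bond=0.0000
V0=65.6713

No-arbitrage ⇒ martingale measure with p* = (R−d)/(u−d) = 0.6034.
Payoff layer (t=4): V(4,0)=0.0000, V(4,1)=0.0000, V(4,2)=0.0000, V(4,3)=135.0566, V(4,4)=246.9606
Node (3,0) S=31.5560: V=(p*·0.0000+(1−p*)·0.0000)/1.05=0.0000; Δ=(0.0000−0.0000)/(40.3917−22.0892)=0.0000; B=V−Δ·S=0.0000
Node (3,1) S=57.7024: V=(p*·0.0000+(1−p*)·0.0000)/1.05=0.0000; Δ=(0.0000−0.0000)/(73.8591−40.3917)=0.0000; B=V−Δ·S=0.0000
Node (3,2) S=105.5130: V=(p*·135.0566+(1−p*)·0.0000)/1.05=77.6187; Δ=(135.0566−0.0000)/(135.0566−73.8591)=2.2069; B=V−Δ·S=-155.2375
Node (3,3) S=192.9380: V=(p*·246.9606+(1−p*)·135.0566)/1.05=192.9380; Δ=(246.9606−135.0566)/(246.9606−135.0566)=1.0000; B=V−Δ·S=0.0000
Node (2,0) S=45.0800: V=(p*·0.0000+(1−p*)·0.0000)/1.05=0.0000; Δ=(0.0000−0.0000)/(57.7024−31.5560)=0.0000; B=V−Δ·S=0.0000
Node (2,1) S=82.4320: V=(p*·77.6187+(1−p*)·0.0000)/1.05=44.6085; Δ=(77.6187−0.0000)/(105.5130−57.7024)=1.6235; B=V−Δ·S=-89.2169
Node (2,2) S=150.7328: V=(p*·192.9380+(1−p*)·77.6187)/1.05=140.1980; Δ=(192.9380−77.6187)/(192.9380−105.5130)=1.3191; B=V−Δ·S=-58.6283
Node (1,0) S=64.4000: V=(p*·44.6085+(1−p*)·0.0000)/1.05=25.6370; Δ=(44.6085−0.0000)/(82.4320−45.0800)=1.1943; B=V−Δ·S=-51.2741
Node (1,1) S=117.7600: V=(p*·140.1980+(1−p*)·44.6085)/1.05=97.4208; Δ=(140.1980−44.6085)/(150.7328−82.4320)=1.3995; B=V−Δ·S=-67.3888
Node (0,0) S=92.0000: V=(p*·97.4208+(1−p*)·25.6370)/1.05=65.6713; Δ=(97.4208−25.6370)/(117.7600−64.4000)=1.3453; B=V−Δ·S=-58.0938
Self-financing check: at every node Δ·S+B equals the discounted successor values.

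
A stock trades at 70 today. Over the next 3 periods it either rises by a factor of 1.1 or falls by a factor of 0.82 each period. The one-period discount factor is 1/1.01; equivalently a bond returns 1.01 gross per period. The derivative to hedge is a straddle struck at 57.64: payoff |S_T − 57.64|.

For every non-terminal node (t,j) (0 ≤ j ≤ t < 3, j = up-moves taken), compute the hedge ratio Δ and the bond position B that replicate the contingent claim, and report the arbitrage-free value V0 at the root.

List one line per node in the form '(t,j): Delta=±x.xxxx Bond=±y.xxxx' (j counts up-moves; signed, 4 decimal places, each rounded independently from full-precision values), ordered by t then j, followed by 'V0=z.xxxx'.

(0,0): Delta=0.6079 Bond=-24.8732
(1,0): Delta=-0.0123 Bond=10.4748
(1,1): Delta=0.8268 Bond=-41.9835
(2,0): Delta=-1.0000 Bond=57.0693
(2,1): Delta=0.3365 Bond=-11.4419
(2,2): Delta=1.0000 Bond=-57.0693
V0=17.6775

Risk-neutral probability p* = (R−d)/(u−d) = (1.01−0.82)/(1.1−0.82) = 0.6786.
Terminal values V(3,·): V(3,0)=19.0442, V(3,1)=5.8652, V(3,2)=11.8140, V(3,3)=35.5300
  t=2,j=0: stock 47.0680 → up 51.7748 (V=5.8652), down 38.5958 (V=19.0442). Price 10.0013; hedge Δ=-1.0000, bond B=57.0693.
  t=2,j=1: stock 63.1400 → up 69.4540 (V=11.8140), down 51.7748 (V=5.8652). Price 9.8038; hedge Δ=0.3365, bond B=-11.4419.
  t=2,j=2: stock 84.7000 → up 93.1700 (V=35.5300), down 69.4540 (V=11.8140). Price 27.6307; hedge Δ=1.0000, bond B=-57.0693.
  t=1,j=0: stock 57.4000 → up 63.1400 (V=9.8038), down 47.0680 (V=10.0013). Price 9.7696; hedge Δ=-0.0123, bond B=10.4748.
  t=1,j=1: stock 77.0000 → up 84.7000 (V=27.6307), down 63.1400 (V=9.8038). Price 21.6838; hedge Δ=0.8268, bond B=-41.9835.
  t=0,j=0: stock 70.0000 → up 77.0000 (V=21.6838), down 57.4000 (V=9.7696). Price 17.6775; hedge Δ=0.6079, bond B=-24.8732.
Self-financing check: at every node Δ·S+B equals the discounted successor values.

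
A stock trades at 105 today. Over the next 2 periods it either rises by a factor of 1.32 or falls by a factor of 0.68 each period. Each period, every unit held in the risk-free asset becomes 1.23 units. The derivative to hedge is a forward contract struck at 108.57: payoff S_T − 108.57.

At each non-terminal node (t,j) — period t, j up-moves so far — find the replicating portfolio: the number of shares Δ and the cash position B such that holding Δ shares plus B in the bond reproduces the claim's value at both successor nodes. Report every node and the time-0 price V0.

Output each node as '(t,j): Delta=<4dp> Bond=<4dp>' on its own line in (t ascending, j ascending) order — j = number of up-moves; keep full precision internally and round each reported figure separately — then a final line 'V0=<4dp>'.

(0,0): Delta=1.0000 Bond=-71.7628
(1,0): Delta=1.0000 Bond=-88.2683
(1,1): Delta=1.0000 Bond=-88.2683
V0=33.2372

Under the risk-neutral measure, an up-move has probability p* = (R−d)/(u−d) = 0.8594 and values discount at R = 1.23.
Terminal payoffs: V(2,0)=-60.0180, V(2,1)=-14.3220, V(2,2)=74.3820
  t=1,j=0: stock 71.4000 → up 94.2480 (V=-14.3220), down 48.5520 (V=-60.0180). Price -16.8683; hedge Δ=1.0000, bond B=-88.2683.
  t=1,j=1: stock 138.6000 → up 182.9520 (V=74.3820), down 94.2480 (V=-14.3220). Price 50.3317; hedge Δ=1.0000, bond B=-88.2683.
  t=0,j=0: stock 105.0000 → up 138.6000 (V=50.3317), down 71.4000 (V=-16.8683). Price 33.2372; hedge Δ=1.0000, bond B=-71.7628.
Check: Δ(0,0)·S0 + B(0,0) = 33.2372 = V0.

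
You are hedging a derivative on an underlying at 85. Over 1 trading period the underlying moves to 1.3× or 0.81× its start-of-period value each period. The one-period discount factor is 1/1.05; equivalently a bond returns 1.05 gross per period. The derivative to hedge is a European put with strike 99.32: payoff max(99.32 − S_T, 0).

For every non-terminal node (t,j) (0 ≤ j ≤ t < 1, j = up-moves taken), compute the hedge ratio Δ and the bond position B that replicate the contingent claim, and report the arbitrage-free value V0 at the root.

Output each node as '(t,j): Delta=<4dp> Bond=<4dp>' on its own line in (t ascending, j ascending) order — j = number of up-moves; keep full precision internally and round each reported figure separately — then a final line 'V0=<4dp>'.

(0,0): Delta=-0.7316 Bond=76.9893
V0=14.8056

Since d<R<u, set p* = (R−d)/(u−d) = 0.4898; price each node as the discounted p*-expectation of its children.
Terminal values V(1,·): V(1,0)=30.4700, V(1,1)=0.0000
  t=0,j=0: stock 85.0000 → up 110.5000 (V=0.0000), down 68.8500 (V=30.4700). Price 14.8056; hedge Δ=-0.7316, bond B=76.9893.
Self-financing check: at every node Δ·S+B equals the discounted successor values.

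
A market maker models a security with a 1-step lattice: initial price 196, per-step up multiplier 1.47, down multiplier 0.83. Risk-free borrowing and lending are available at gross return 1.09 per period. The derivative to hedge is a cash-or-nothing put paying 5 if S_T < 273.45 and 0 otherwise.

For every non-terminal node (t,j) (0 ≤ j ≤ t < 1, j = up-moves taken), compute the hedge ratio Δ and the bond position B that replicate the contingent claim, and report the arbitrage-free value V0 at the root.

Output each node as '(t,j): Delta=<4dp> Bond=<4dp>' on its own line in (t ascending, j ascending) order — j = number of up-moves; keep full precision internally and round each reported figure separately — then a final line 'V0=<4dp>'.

(0,0): Delta=-0.0399 Bond=10.5361
V0=2.7236

Risk-neutral probability p* = (R−d)/(u−d) = (1.09−0.83)/(1.47−0.83) = 0.4063.
At expiry t=1: V(1,0)=5.0000, V(1,1)=0.0000
Node (0,0) S=196.0000: V=(p*·0.0000+(1−p*)·5.0000)/1.09=2.7236; Δ=(0.0000−5.0000)/(288.1200−162.6800)=-0.0399; B=V−Δ·S=10.5361
Self-financing check: at every node Δ·S+B equals the discounted successor values.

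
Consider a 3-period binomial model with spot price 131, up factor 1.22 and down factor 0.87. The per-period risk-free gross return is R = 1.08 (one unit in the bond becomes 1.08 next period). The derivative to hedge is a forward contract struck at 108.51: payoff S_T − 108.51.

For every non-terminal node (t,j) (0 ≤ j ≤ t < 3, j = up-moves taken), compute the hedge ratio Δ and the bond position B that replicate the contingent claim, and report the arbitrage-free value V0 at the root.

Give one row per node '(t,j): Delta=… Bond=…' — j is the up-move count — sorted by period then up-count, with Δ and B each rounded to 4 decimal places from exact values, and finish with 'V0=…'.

Under the risk-neutral measure, an up-move has probability p* = (R−d)/(u−d) = 0.6000 and values discount at R = 1.08.
Terminal payoffs: V(3,0)=-22.2461, V(3,1)=12.4578, V(3,2)=61.1229, V(3,3)=129.3661
(2,0): S=99.1539. Δ = (V_up−V_dn)/(S_up−S_dn) = (12.4578−-22.2461)/(120.9678−86.2639) = 1.0000. V = [p*·12.4578 + (1−p*)·-22.2461]/1.08 = -1.3183. B = V − Δ·S = -100.4722.
(2,1): S=139.0434. Δ = (V_up−V_dn)/(S_up−S_dn) = (61.1229−12.4578)/(169.6329−120.9678) = 1.0000. V = [p*·61.1229 + (1−p*)·12.4578]/1.08 = 38.5712. B = V − Δ·S = -100.4722.
(2,2): S=194.9804. Δ = (V_up−V_dn)/(S_up−S_dn) = (129.3661−61.1229)/(237.8761−169.6329) = 1.0000. V = [p*·129.3661 + (1−p*)·61.1229]/1.08 = 94.5082. B = V − Δ·S = -100.4722.
(1,0): S=113.9700. Δ = (V_up−V_dn)/(S_up−S_dn) = (38.5712−-1.3183)/(139.0434−99.1539) = 1.0000. V = [p*·38.5712 + (1−p*)·-1.3183]/1.08 = 20.9402. B = V − Δ·S = -93.0298.
(1,1): S=159.8200. Δ = (V_up−V_dn)/(S_up−S_dn) = (94.5082−38.5712)/(194.9804−139.0434) = 1.0000. V = [p*·94.5082 + (1−p*)·38.5712]/1.08 = 66.7902. B = V − Δ·S = -93.0298.
(0,0): S=131.0000. Δ = (V_up−V_dn)/(S_up−S_dn) = (66.7902−20.9402)/(159.8200−113.9700) = 1.0000. V = [p*·66.7902 + (1−p*)·20.9402]/1.08 = 44.8613. B = V − Δ·S = -86.1387.
Each (Δ,B) replicates both successor values, so the strategy is self-financing and V0 is arbitrage-free.

(0,0): Delta=1.0000 Bond=-86.1387
(1,0): Delta=1.0000 Bond=-93.0298
(1,1): Delta=1.0000 Bond=-93.0298
(2,0): Delta=1.0000 Bond=-100.4722
(2,1): Delta=1.0000 Bond=-100.4722
(2,2): Delta=1.0000 Bond=-100.4722
V0=44.8613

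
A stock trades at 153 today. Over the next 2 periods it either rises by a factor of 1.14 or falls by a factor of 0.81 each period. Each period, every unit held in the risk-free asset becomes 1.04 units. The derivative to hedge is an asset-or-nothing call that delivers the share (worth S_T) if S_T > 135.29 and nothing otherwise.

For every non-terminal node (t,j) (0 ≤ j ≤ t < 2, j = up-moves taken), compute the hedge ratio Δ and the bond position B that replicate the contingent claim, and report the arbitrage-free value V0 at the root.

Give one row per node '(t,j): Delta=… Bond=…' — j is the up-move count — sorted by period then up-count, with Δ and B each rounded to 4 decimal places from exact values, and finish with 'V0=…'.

No-arbitrage ⇒ martingale measure with p* = (R−d)/(u−d) = 0.6970.
At expiry t=2: V(2,0)=0.0000, V(2,1)=141.2802, V(2,2)=198.8388
(1,0): S=123.9300. Δ = (V_up−V_dn)/(S_up−S_dn) = (141.2802−0.0000)/(141.2802−100.3833) = 3.4545. V = [p*·141.2802 + (1−p*)·0.0000]/1.04 = 94.6808. B = V − Δ·S = -333.4410.
(1,1): S=174.4200. Δ = (V_up−V_dn)/(S_up−S_dn) = (198.8388−141.2802)/(198.8388−141.2802) = 1.0000. V = [p*·198.8388 + (1−p*)·141.2802]/1.04 = 174.4200. B = V − Δ·S = 0.0000.
(0,0): S=153.0000. Δ = (V_up−V_dn)/(S_up−S_dn) = (174.4200−94.6808)/(174.4200−123.9300) = 1.5793. V = [p*·174.4200 + (1−p*)·94.6808]/1.04 = 144.4775. B = V − Δ·S = -97.1565.
Root portfolio cost Δ·153+B reproduces V0=144.4775.

(0,0): Delta=1.5793 Bond=-97.1565
(1,0): Delta=3.4545 Bond=-333.4410
(1,1): Delta=1.0000 Bond=0.0000
V0=144.4775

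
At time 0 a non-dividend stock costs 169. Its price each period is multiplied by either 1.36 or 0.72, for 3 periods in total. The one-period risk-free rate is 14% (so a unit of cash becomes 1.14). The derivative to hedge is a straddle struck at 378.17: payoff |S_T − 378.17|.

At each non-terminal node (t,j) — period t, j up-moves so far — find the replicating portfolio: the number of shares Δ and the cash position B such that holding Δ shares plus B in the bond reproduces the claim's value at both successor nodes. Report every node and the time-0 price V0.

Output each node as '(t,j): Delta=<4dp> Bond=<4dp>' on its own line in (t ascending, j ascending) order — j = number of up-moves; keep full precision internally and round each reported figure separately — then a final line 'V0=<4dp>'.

(0,0): Delta=-0.7124 Bond=224.5518
(1,0): Delta=-1.0000 Bond=290.9895
(1,1): Delta=-0.6326 Bond=237.6555
(2,0): Delta=-1.0000 Bond=331.7281
(2,1): Delta=-1.0000 Bond=331.7281
(2,2): Delta=-0.5307 Bond=239.0793
V0=104.1636

Risk-neutral probability p* = (R−d)/(u−d) = (1.14−0.72)/(1.36−0.72) = 0.6562.
At expiry t=3: V(3,0)=315.0911, V(3,1)=259.0209, V(3,2)=153.1107, V(3,3)=46.9421
Node (2,0) S=87.6096: V=(p*·259.0209+(1−p*)·315.0911)/1.14=244.1185; Δ=(259.0209−315.0911)/(119.1491−63.0789)=-1.0000; B=V−Δ·S=331.7281
Node (2,1) S=165.4848: V=(p*·153.1107+(1−p*)·259.0209)/1.14=166.2433; Δ=(153.1107−259.0209)/(225.0593−119.1491)=-1.0000; B=V−Δ·S=331.7281
Node (2,2) S=312.5824: V=(p*·46.9421+(1−p*)·153.1107)/1.14=73.1908; Δ=(46.9421−153.1107)/(425.1121−225.0593)=-0.5307; B=V−Δ·S=239.0793
Node (1,0) S=121.6800: V=(p*·166.2433+(1−p*)·244.1185)/1.14=169.3095; Δ=(166.2433−244.1185)/(165.4848−87.6096)=-1.0000; B=V−Δ·S=290.9895
Node (1,1) S=229.8400: V=(p*·73.1908+(1−p*)·166.2433)/1.14=92.2610; Δ=(73.1908−166.2433)/(312.5824−165.4848)=-0.6326; B=V−Δ·S=237.6555
Node (0,0) S=169.0000: V=(p*·92.2610+(1−p*)·169.3095)/1.14=104.1636; Δ=(92.2610−169.3095)/(229.8400−121.6800)=-0.7124; B=V−Δ·S=224.5518
Self-financing check: at every node Δ·S+B equals the discounted successor values.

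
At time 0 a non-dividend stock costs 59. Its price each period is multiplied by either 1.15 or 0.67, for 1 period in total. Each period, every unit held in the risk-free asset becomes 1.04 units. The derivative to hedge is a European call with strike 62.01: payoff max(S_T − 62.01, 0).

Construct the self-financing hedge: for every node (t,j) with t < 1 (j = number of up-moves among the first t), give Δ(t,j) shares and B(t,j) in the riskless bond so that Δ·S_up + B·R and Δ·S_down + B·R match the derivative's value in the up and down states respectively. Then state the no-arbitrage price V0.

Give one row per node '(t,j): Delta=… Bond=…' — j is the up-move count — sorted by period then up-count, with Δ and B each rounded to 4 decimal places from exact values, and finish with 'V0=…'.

No-arbitrage ⇒ martingale measure with p* = (R−d)/(u−d) = 0.7708.
At expiry t=1: V(1,0)=0.0000, V(1,1)=5.8400
Node (0,0) S=59.0000: V=(p*·5.8400+(1−p*)·0.0000)/1.04=4.3285; Δ=(5.8400−0.0000)/(67.8500−39.5300)=0.2062; B=V−Δ·S=-7.8381
Self-financing check: at every node Δ·S+B equals the discounted successor values.

(0,0): Delta=0.2062 Bond=-7.8381
V0=4.3285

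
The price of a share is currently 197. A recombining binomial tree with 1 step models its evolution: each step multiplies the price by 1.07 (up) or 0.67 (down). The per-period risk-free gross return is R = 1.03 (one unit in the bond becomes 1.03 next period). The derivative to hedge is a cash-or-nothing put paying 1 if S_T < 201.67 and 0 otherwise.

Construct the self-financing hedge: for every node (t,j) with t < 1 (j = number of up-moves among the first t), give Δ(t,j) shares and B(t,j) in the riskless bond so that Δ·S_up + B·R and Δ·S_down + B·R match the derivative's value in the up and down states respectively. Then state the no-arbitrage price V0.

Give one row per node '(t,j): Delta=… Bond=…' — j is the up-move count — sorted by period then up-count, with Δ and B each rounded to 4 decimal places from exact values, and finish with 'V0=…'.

Under the risk-neutral measure, an up-move has probability p* = (R−d)/(u−d) = 0.9000 and values discount at R = 1.03.
Terminal values V(1,·): V(1,0)=1.0000, V(1,1)=0.0000
(0,0): S=197.0000. Δ = (V_up−V_dn)/(S_up−S_dn) = (0.0000−1.0000)/(210.7900−131.9900) = -0.0127. V = [p*·0.0000 + (1−p*)·1.0000]/1.03 = 0.0971. B = V − Δ·S = 2.5971.
Each (Δ,B) replicates both successor values, so the strategy is self-financing and V0 is arbitrage-free.

(0,0): Delta=-0.0127 Bond=2.5971
V0=0.0971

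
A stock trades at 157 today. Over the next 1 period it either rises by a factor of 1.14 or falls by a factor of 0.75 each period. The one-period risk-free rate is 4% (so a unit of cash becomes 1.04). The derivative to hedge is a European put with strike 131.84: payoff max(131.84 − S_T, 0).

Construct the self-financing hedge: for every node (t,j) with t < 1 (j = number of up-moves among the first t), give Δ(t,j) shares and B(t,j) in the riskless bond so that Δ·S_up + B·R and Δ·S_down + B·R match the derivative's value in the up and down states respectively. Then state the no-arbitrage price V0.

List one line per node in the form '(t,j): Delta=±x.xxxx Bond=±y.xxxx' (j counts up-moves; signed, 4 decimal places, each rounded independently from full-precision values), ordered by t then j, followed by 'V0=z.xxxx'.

Since d<R<u, set p* = (R−d)/(u−d) = 0.7436; price each node as the discounted p*-expectation of its children.
Terminal values V(1,·): V(1,0)=14.0900, V(1,1)=0.0000
Node (0,0) S=157.0000: V=(p*·0.0000+(1−p*)·14.0900)/1.04=3.4739; Δ=(0.0000−14.0900)/(178.9800−117.7500)=-0.2301; B=V−Δ·S=39.6021
Root portfolio cost Δ·157+B reproduces V0=3.4739.

(0,0): Delta=-0.2301 Bond=39.6021
V0=3.4739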